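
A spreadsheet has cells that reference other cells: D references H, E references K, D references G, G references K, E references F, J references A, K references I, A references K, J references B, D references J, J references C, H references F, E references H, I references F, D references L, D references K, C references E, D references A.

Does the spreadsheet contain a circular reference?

No

DFS with white/gray/black marking, starting from H:
H gray
  F gray
  F black
H black
D gray
  G gray
    K gray
      I gray
        I→F: F black — skip
      I black
    K black
  G black
  D→H: H black — skip
  L gray
  L black
  J gray
    B gray
    B black
    C gray
      E gray
        E→F: F black — skip
        E→K: K black — skip
        E→H: H black — skip
      E black
    C black
    A gray
      A→K: K black — skip
    A black
  J black
  D→A: A black — skip
  D→K: K black — skip
D black
Every edge goes to a white or black vertex — no back edge, so the graph is acyclic.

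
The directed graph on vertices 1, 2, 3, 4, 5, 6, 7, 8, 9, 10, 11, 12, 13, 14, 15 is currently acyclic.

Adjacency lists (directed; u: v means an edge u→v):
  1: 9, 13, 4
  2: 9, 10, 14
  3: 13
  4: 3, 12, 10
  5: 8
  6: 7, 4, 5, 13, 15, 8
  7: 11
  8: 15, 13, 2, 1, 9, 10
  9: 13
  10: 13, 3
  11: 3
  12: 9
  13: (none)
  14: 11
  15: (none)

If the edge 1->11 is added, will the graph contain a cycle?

No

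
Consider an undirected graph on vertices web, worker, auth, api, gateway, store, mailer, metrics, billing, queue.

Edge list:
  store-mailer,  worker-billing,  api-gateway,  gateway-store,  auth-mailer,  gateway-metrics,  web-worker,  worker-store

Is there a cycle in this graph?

DFS, tracking each vertex's parent; an edge to a visited non-parent vertex closes a cycle.
Start from mailer:
visit mailer (parent –)
  visit auth (parent mailer)
    auth–mailer: parent, skip
  visit store (parent mailer)
    store–mailer: parent, skip
    visit worker (parent store)
      visit web (parent worker)
        web–worker: parent, skip
      worker–store: parent, skip
      visit billing (parent worker)
        billing–worker: parent, skip
    visit gateway (parent store)
      gateway–store: parent, skip
      visit metrics (parent gateway)
        metrics–gateway: parent, skip
      visit api (parent gateway)
        api–gateway: parent, skip
visit queue (parent –)
No non-parent visited neighbor found — the graph is a forest.

No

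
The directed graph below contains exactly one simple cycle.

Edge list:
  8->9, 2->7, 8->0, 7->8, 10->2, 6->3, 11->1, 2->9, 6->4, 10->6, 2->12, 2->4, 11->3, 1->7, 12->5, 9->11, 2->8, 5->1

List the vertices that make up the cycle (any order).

DFS with gray/black marking from 7:
7 gray
  8 gray
    9 gray
      11 gray
        3 gray
        3 black
        1 gray
          1→7: 7 is gray → back edge
Back edge closes the cycle 7 → 8 → 9 → 11 → 1 → 7; its vertices are {1, 7, 8, 9, 11}.

1, 7, 8, 9, 11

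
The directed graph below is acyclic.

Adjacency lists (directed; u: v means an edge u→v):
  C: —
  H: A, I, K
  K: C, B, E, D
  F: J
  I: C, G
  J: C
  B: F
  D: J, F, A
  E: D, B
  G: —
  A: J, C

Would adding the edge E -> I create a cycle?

Adding E→I creates a cycle iff I can already reach E.
Explore from I: no path reaches E. The graph stays acyclic.

No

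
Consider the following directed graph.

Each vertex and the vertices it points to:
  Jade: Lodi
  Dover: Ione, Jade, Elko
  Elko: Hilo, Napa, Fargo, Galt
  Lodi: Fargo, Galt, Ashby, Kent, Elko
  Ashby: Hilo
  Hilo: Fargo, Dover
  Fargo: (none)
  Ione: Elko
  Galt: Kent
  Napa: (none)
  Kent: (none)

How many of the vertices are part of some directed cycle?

7

A vertex is on a directed cycle iff it belongs to a strongly connected component of size ≥ 2 (or has a self-loop).
The vertices on cycles are {Elko, Hilo, Ione, Jade, Lodi, Ashby, Dover} — 7 in total.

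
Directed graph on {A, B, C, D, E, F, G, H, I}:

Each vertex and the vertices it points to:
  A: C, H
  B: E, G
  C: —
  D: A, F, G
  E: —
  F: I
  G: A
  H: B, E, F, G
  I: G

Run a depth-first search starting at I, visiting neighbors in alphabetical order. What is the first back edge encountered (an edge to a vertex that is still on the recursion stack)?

B→G

DFS from I (visiting neighbors in alphabetical order); mark gray on enter, black on exit:
I gray
  G gray
    A gray
      C gray
      C black
      H gray
        B gray
          E gray
          E black
          B→G: G is gray → back edge
First back edge: B → G.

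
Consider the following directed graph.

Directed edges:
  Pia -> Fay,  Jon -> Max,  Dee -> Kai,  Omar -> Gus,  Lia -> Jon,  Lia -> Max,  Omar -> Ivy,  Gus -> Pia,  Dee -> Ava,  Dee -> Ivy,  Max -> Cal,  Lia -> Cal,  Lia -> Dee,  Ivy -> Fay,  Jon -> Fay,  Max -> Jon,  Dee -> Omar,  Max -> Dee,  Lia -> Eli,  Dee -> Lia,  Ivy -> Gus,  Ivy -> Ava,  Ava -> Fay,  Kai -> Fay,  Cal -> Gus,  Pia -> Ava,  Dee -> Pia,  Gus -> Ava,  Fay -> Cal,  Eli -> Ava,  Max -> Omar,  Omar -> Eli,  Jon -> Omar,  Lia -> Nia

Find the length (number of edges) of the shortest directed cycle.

For each vertex v, BFS finds the shortest path from v back to v.
The shortest such closed walk is Lia → Dee → Lia, length 2.

2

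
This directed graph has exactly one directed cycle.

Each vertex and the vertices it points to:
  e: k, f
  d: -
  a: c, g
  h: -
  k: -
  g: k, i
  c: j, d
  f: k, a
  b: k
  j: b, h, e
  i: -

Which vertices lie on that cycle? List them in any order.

DFS with gray/black marking from a:
a gray
  c gray
    j gray
      b gray
        k gray
        k black
      b black
      h gray
      h black
      e gray
        e→k: k black — skip
        f gray
          f→k: k black — skip
          f→a: a is gray → back edge
Back edge closes the cycle a → c → j → e → f → a; its vertices are {a, c, e, f, j}.

a, c, e, f, j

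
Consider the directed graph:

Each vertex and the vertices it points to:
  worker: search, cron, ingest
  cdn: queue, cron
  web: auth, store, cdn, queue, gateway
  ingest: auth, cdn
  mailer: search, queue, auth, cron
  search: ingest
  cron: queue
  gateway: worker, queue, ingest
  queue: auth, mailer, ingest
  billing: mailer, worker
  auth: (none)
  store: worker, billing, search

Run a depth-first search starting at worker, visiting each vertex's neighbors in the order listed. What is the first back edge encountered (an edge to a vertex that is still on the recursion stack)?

DFS from worker (visiting each vertex's neighbors in the order listed); mark gray on enter, black on exit:
worker gray
  search gray
    ingest gray
      auth gray
      auth black
      cdn gray
        queue gray
          queue→auth: auth black — skip
          mailer gray
            mailer→search: search is gray → back edge
First back edge: mailer → search.

mailer->search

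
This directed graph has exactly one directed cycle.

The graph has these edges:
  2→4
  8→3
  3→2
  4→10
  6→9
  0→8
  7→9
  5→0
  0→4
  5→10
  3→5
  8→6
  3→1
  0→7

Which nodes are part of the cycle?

0, 3, 5, 8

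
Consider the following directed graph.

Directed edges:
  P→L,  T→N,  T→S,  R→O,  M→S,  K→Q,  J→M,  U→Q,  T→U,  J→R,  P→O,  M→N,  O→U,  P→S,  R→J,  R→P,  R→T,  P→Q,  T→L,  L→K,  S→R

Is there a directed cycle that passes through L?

No

L lies on a cycle iff there is a path from L back to itself.
Exploring from L, it never reaches itself; equivalently, its strongly connected component is a singleton.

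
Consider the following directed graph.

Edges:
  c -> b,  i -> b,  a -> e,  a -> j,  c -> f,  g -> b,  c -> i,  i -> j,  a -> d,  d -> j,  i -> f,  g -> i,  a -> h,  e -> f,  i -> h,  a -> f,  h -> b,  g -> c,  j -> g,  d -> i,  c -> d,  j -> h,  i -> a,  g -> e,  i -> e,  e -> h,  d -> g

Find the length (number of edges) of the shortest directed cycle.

3

For each vertex v, BFS finds the shortest path from v back to v.
The shortest such closed walk is c → d → g → c, length 3.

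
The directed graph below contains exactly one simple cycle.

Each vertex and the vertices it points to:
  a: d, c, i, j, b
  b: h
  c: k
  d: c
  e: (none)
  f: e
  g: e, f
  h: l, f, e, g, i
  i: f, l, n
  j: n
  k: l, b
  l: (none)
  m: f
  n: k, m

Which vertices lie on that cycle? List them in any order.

DFS with gray/black marking from b:
b gray
  h gray
    l gray
    l black
    f gray
      e gray
      e black
    f black
    h→e: e black — skip
    g gray
      g→e: e black — skip
      g→f: f black — skip
    g black
    i gray
      i→f: f black — skip
      i→l: l black — skip
      n gray
        k gray
          k→l: l black — skip
          k→b: b is gray → back edge
Back edge closes the cycle b → h → i → n → k → b; its vertices are {b, h, i, k, n}.

b, h, i, k, n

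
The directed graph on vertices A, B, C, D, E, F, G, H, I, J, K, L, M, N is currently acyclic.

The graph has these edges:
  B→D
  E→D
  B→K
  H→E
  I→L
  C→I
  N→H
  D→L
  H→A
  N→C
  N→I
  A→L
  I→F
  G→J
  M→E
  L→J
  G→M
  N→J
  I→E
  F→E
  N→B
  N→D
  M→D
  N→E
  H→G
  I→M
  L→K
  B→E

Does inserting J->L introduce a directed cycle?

Adding J→L creates a cycle iff L can already reach J.
Path from L: L → J.
So L → … → J → L is a cycle.

Yes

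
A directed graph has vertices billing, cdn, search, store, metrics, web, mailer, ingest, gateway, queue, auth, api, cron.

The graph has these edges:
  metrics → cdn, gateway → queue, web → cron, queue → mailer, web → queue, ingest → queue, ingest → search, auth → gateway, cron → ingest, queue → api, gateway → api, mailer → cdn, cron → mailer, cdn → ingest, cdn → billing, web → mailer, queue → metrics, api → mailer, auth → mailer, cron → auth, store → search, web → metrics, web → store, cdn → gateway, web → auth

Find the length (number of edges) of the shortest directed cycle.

4

For each vertex v, BFS finds the shortest path from v back to v.
The shortest such closed walk is metrics → cdn → gateway → queue → metrics, length 4.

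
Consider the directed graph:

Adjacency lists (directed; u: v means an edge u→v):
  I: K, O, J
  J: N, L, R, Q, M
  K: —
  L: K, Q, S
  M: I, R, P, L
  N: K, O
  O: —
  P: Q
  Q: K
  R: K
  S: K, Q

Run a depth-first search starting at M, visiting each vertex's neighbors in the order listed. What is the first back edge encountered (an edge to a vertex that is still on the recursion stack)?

J->M

DFS from M (visiting each vertex's neighbors in the order listed); mark gray on enter, black on exit:
M gray
  I gray
    K gray
    K black
    O gray
    O black
    J gray
      N gray
        N→K: K black — skip
        N→O: O black — skip
      N black
      L gray
        L→K: K black — skip
        Q gray
          Q→K: K black — skip
        Q black
        S gray
          S→K: K black — skip
          S→Q: Q black — skip
        S black
      L black
      R gray
        R→K: K black — skip
      R black
      J→Q: Q black — skip
      J→M: M is gray → back edge
First back edge: J → M.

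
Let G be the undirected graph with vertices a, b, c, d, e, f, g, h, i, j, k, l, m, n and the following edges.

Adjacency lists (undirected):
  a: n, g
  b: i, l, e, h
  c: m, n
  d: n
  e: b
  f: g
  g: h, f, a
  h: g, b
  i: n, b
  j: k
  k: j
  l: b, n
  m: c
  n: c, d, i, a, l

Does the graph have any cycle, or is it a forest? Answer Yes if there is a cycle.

Yes

DFS, tracking each vertex's parent; an edge to a visited non-parent vertex closes a cycle.
Start from c:
visit c (parent –)
  visit m (parent c)
    m–c: parent, skip
  visit n (parent c)
    n–c: parent, skip
    visit d (parent n)
      d–n: parent, skip
    visit i (parent n)
      i–n: parent, skip
      visit b (parent i)
        b–i: parent, skip
        visit l (parent b)
          l–b: parent, skip
          l–n: n visited and ≠ parent → cycle
Cycle: n – i – b – l – n.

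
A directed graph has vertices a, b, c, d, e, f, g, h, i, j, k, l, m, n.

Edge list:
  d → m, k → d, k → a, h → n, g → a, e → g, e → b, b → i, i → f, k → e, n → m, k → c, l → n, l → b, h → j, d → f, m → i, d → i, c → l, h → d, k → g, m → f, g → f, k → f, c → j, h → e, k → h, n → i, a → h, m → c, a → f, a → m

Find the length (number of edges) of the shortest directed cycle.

4

For each vertex v, BFS finds the shortest path from v back to v.
The shortest such closed walk is c → l → n → m → c, length 4.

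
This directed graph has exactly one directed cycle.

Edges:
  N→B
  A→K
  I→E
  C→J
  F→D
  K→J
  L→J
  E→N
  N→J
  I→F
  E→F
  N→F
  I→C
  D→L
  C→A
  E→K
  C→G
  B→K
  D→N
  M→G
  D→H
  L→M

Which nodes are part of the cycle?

D, F, N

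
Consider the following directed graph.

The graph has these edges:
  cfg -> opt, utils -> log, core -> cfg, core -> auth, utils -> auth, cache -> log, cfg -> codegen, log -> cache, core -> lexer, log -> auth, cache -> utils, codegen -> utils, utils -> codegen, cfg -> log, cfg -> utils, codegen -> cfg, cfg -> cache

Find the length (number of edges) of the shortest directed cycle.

2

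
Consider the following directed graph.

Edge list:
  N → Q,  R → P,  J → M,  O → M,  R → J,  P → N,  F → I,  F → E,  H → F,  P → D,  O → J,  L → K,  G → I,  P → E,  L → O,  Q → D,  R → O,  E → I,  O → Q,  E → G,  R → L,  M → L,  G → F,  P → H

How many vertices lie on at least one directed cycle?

A vertex is on a directed cycle iff it belongs to a strongly connected component of size ≥ 2 (or has a self-loop).
The vertices on cycles are {E, F, G, J, L, M, O} — 7 in total.

7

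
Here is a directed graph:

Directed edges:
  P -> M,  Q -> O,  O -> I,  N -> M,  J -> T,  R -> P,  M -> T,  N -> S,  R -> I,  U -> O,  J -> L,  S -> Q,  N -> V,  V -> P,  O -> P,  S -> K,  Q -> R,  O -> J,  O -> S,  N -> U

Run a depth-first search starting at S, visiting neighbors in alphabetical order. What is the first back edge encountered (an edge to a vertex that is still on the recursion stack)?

O→S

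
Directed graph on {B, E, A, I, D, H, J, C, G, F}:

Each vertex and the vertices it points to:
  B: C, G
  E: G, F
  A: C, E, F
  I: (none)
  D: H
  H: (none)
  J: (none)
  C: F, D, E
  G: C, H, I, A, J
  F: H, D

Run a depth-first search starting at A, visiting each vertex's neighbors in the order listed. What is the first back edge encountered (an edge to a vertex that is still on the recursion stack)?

G->C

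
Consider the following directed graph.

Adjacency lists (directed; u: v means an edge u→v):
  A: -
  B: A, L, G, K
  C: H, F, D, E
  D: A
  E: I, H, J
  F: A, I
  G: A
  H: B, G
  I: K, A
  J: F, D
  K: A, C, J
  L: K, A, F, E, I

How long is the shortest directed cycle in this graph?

For each vertex v, BFS finds the shortest path from v back to v.
The shortest such closed walk is C → F → I → K → C, length 4.

4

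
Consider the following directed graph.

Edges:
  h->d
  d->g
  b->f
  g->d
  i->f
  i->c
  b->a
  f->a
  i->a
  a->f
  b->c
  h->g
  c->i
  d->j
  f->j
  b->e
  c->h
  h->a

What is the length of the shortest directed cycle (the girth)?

For each vertex v, BFS finds the shortest path from v back to v.
The shortest such closed walk is c → i → c, length 2.

2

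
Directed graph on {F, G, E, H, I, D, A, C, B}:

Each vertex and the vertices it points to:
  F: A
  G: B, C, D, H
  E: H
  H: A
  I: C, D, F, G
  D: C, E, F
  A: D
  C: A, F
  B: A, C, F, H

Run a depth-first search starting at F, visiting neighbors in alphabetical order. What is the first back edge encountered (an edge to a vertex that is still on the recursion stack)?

C→A

DFS from F (visiting neighbors in alphabetical order); mark gray on enter, black on exit:
F gray
  A gray
    D gray
      C gray
        C→A: A is gray → back edge
First back edge: C → A.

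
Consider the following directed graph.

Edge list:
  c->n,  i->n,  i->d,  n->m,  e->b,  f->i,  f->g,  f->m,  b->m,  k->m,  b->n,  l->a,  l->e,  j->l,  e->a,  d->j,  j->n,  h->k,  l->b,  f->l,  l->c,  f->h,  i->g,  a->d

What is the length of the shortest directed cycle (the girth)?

4

For each vertex v, BFS finds the shortest path from v back to v.
The shortest such closed walk is l → a → d → j → l, length 4.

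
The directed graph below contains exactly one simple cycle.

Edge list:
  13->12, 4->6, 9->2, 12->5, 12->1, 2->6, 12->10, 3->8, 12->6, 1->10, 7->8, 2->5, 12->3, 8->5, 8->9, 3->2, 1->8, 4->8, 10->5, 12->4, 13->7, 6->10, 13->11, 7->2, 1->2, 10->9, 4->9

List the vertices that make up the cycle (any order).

2, 6, 9, 10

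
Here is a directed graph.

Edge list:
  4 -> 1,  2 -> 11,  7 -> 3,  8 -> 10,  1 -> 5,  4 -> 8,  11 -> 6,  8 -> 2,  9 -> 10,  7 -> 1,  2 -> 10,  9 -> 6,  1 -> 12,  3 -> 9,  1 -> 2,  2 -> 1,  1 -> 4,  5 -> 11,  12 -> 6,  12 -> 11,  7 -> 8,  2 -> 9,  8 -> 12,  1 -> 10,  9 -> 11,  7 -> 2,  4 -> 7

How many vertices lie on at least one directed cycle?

A vertex is on a directed cycle iff it belongs to a strongly connected component of size ≥ 2 (or has a self-loop).
The vertices on cycles are {1, 2, 4, 7, 8} — 5 in total.

5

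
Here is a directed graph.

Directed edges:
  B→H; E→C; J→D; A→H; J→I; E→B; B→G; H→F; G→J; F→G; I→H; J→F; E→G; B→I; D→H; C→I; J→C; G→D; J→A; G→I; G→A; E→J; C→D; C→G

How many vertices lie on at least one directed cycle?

A vertex is on a directed cycle iff it belongs to a strongly connected component of size ≥ 2 (or has a self-loop).
The vertices on cycles are {A, C, D, F, G, H, I, J} — 8 in total.

8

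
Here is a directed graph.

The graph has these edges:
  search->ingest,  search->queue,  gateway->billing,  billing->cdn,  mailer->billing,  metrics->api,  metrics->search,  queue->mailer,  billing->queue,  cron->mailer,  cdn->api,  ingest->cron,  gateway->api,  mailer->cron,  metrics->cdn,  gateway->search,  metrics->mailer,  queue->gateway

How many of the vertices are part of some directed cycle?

7

A vertex is on a directed cycle iff it belongs to a strongly connected component of size ≥ 2 (or has a self-loop).
The vertices on cycles are {cron, queue, ingest, mailer, search, billing, gateway} — 7 in total.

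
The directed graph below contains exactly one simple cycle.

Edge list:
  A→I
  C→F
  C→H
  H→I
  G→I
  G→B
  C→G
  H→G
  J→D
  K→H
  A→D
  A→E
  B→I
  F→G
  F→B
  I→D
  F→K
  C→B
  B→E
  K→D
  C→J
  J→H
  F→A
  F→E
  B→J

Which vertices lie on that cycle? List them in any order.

B, G, H, J

DFS with gray/black marking from G:
G gray
  I gray
    D gray
    D black
  I black
  B gray
    B→I: I black — skip
    E gray
    E black
    J gray
      H gray
        H→I: I black — skip
        H→G: G is gray → back edge
Back edge closes the cycle G → B → J → H → G; its vertices are {B, G, H, J}.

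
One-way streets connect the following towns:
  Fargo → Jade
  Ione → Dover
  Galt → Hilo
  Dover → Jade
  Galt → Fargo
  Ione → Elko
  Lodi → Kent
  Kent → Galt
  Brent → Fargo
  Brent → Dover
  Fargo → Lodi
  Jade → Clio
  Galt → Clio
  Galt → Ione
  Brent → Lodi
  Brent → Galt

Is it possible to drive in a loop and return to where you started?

Yes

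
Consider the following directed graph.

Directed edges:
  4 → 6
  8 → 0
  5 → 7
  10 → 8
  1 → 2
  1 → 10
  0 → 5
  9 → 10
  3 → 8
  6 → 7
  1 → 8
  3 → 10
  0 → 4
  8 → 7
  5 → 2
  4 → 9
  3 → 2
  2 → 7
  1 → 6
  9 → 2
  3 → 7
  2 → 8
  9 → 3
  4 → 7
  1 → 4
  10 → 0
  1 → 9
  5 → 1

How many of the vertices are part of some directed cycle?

9

A vertex is on a directed cycle iff it belongs to a strongly connected component of size ≥ 2 (or has a self-loop).
The vertices on cycles are {0, 1, 2, 3, 4, 5, 8, 9, 10} — 9 in total.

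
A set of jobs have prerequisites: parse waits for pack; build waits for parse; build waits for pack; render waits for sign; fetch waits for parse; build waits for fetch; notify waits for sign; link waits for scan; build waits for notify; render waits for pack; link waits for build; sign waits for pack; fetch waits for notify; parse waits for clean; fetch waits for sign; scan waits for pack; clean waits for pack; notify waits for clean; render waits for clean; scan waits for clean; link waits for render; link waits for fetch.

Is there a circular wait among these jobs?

No

DFS with white/gray/black marking, starting from build:
build gray
  parse gray
    clean gray
      pack gray
      pack black
    clean black
    parse→pack: pack black — skip
  parse black
  notify gray
    notify→clean: clean black — skip
    sign gray
      sign→pack: pack black — skip
    sign black
  notify black
  build→pack: pack black — skip
  fetch gray
    fetch→notify: notify black — skip
    fetch→parse: parse black — skip
    fetch→sign: sign black — skip
  fetch black
build black
render gray
  render→clean: clean black — skip
  render→sign: sign black — skip
  render→pack: pack black — skip
render black
scan gray
  scan→clean: clean black — skip
  scan→pack: pack black — skip
scan black
link gray
  link→scan: scan black — skip
  link→fetch: fetch black — skip
  link→render: render black — skip
  link→build: build black — skip
link black
Every edge goes to a white or black vertex — no back edge, so the graph is acyclic.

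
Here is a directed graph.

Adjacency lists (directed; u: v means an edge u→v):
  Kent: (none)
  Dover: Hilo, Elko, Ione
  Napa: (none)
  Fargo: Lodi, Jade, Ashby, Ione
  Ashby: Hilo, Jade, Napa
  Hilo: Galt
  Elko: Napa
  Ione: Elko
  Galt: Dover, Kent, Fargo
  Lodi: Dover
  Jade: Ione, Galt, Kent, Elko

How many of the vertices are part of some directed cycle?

A vertex is on a directed cycle iff it belongs to a strongly connected component of size ≥ 2 (or has a self-loop).
The vertices on cycles are {Galt, Hilo, Jade, Lodi, Ashby, Dover, Fargo} — 7 in total.

7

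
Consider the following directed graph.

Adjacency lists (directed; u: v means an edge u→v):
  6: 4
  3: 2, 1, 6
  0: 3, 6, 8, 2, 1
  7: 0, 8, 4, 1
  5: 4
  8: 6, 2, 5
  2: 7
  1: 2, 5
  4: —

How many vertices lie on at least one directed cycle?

6

A vertex is on a directed cycle iff it belongs to a strongly connected component of size ≥ 2 (or has a self-loop).
The vertices on cycles are {0, 1, 2, 3, 7, 8} — 6 in total.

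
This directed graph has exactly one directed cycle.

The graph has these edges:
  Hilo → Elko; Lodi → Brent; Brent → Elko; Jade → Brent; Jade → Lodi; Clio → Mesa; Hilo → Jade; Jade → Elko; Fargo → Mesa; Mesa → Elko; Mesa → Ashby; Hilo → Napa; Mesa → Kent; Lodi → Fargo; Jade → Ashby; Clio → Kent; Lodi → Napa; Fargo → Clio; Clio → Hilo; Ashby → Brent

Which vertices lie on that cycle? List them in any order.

Clio, Hilo, Jade, Lodi, Fargo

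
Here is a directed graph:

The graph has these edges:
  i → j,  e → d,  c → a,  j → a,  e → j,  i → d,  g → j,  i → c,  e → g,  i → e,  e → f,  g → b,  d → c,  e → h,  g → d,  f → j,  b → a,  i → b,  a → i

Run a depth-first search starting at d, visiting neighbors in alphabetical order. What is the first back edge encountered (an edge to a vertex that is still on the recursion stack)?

b->a

DFS from d (visiting neighbors in alphabetical order); mark gray on enter, black on exit:
d gray
  c gray
    a gray
      i gray
        b gray
          b→a: a is gray → back edge
First back edge: b → a.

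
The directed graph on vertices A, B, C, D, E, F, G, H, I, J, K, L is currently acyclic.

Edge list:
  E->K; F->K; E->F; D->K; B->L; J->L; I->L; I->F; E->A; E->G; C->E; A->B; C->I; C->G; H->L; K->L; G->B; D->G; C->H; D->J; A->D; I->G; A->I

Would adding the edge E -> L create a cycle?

No

Adding E→L creates a cycle iff L can already reach E.
Explore from L: no path reaches E. The graph stays acyclic.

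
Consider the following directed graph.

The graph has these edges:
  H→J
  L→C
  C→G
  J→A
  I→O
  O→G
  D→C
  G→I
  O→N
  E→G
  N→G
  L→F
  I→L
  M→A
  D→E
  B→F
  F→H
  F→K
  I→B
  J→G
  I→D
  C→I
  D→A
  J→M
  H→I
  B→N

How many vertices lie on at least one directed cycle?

12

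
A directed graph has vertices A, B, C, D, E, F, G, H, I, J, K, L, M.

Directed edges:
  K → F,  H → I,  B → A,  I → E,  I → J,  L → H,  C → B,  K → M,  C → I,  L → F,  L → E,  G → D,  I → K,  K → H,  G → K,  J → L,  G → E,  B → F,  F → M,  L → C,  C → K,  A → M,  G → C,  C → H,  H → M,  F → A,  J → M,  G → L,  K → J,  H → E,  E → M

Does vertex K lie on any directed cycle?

K is on a cycle iff K can reach itself via ≥1 edge.
K → H → I → K — yes.

Yes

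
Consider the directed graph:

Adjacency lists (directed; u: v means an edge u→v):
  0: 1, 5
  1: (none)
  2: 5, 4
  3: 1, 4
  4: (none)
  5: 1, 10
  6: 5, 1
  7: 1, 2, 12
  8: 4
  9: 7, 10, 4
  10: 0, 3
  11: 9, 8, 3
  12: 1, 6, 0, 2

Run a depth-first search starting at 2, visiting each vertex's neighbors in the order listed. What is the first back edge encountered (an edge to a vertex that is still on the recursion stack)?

DFS from 2 (visiting each vertex's neighbors in the order listed); mark gray on enter, black on exit:
2 gray
  5 gray
    1 gray
    1 black
    10 gray
      0 gray
        0→1: 1 black — skip
        0→5: 5 is gray → back edge
First back edge: 0 → 5.

0→5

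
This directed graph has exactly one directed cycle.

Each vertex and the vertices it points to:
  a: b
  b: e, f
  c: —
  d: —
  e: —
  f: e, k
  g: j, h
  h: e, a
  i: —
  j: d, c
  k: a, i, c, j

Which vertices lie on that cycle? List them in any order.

a, b, f, k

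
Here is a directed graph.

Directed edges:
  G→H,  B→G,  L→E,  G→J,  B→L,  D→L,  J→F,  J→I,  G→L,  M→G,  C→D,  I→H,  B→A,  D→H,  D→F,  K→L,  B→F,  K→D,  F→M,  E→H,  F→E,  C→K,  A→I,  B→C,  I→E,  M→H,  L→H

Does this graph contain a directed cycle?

DFS with white/gray/black marking, starting from F:
F gray
  M gray
    H gray
    H black
    G gray
      G→H: H black — skip
      L gray
        E gray
          E→H: H black — skip
        E black
        L→H: H black — skip
      L black
      J gray
        I gray
          I→H: H black — skip
          I→E: E black — skip
        I black
        J→F: F is gray → back edge
Back edge found, so a cycle exists: F → M → G → J → F.

Yes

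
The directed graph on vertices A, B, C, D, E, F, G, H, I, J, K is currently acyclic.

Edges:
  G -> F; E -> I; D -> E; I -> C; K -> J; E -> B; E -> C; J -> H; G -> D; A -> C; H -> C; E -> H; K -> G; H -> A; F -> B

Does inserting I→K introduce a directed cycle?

Yes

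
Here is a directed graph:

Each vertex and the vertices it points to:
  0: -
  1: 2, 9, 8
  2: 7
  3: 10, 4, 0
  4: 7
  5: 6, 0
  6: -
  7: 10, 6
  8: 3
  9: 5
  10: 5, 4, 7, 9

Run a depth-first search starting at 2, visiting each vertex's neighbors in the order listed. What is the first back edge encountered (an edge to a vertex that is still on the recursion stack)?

DFS from 2 (visiting each vertex's neighbors in the order listed); mark gray on enter, black on exit:
2 gray
  7 gray
    10 gray
      5 gray
        6 gray
        6 black
        0 gray
        0 black
      5 black
      4 gray
        4→7: 7 is gray → back edge
First back edge: 4 → 7.

4→7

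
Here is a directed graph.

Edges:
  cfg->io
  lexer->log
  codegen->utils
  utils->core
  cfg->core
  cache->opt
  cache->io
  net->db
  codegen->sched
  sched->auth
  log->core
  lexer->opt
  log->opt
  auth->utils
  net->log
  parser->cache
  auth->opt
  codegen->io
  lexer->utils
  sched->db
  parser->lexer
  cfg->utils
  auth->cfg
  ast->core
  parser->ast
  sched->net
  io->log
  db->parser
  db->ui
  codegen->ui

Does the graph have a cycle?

No

DFS with white/gray/black marking, starting from core:
core gray
core black
lexer gray
  log gray
    opt gray
    opt black
    log→core: core black — skip
  log black
  lexer→opt: opt black — skip
  utils gray
    utils→core: core black — skip
  utils black
lexer black
ui gray
ui black
db gray
  db→ui: ui black — skip
  parser gray
    parser→lexer: lexer black — skip
    ast gray
      ast→core: core black — skip
    ast black
    cache gray
      cache→opt: opt black — skip
      io gray
        io→log: log black — skip
      io black
    cache black
  parser black
db black
sched gray
  net gray
    net→db: db black — skip
    net→log: log black — skip
  net black
  auth gray
    auth→utils: utils black — skip
    auth→opt: opt black — skip
    cfg gray
      cfg→core: core black — skip
      cfg→io: io black — skip
      cfg→utils: utils black — skip
    cfg black
  auth black
  sched→db: db black — skip
sched black
codegen gray
  codegen→ui: ui black — skip
  codegen→io: io black — skip
  codegen→sched: sched black — skip
  codegen→utils: utils black — skip
codegen black
Every edge goes to a white or black vertex — no back edge, so the graph is acyclic.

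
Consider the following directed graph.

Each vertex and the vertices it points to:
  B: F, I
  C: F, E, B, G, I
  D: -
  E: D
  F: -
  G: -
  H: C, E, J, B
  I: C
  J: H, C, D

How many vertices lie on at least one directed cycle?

A vertex is on a directed cycle iff it belongs to a strongly connected component of size ≥ 2 (or has a self-loop).
The vertices on cycles are {B, C, H, I, J} — 5 in total.

5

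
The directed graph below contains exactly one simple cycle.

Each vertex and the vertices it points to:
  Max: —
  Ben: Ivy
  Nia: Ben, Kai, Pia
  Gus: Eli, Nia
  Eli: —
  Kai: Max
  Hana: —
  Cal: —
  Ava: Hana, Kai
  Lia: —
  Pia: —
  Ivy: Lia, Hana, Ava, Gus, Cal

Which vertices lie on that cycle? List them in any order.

DFS with gray/black marking from Ben:
Ben gray
  Ivy gray
    Lia gray
    Lia black
    Hana gray
    Hana black
    Ava gray
      Ava→Hana: Hana black — skip
      Kai gray
        Max gray
        Max black
      Kai black
    Ava black
    Gus gray
      Eli gray
      Eli black
      Nia gray
        Nia→Ben: Ben is gray → back edge
Back edge closes the cycle Ben → Ivy → Gus → Nia → Ben; its vertices are {Ben, Gus, Ivy, Nia}.

Ben, Gus, Ivy, Nia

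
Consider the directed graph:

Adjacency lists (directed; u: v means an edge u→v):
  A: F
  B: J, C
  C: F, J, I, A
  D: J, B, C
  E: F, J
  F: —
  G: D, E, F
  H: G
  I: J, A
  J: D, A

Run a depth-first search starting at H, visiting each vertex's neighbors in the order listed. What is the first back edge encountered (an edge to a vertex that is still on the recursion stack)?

DFS from H (visiting each vertex's neighbors in the order listed); mark gray on enter, black on exit:
H gray
  G gray
    D gray
      J gray
        J→D: D is gray → back edge
First back edge: J → D.

J->D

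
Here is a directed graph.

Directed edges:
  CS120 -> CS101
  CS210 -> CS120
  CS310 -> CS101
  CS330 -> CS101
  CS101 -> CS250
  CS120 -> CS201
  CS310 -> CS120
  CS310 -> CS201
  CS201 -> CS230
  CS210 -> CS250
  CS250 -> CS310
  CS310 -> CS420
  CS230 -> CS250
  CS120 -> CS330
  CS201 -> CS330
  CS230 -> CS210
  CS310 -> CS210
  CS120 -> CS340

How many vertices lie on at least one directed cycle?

8

A vertex is on a directed cycle iff it belongs to a strongly connected component of size ≥ 2 (or has a self-loop).
The vertices on cycles are {CS101, CS120, CS201, CS210, CS230, CS250, CS310, CS330} — 8 in total.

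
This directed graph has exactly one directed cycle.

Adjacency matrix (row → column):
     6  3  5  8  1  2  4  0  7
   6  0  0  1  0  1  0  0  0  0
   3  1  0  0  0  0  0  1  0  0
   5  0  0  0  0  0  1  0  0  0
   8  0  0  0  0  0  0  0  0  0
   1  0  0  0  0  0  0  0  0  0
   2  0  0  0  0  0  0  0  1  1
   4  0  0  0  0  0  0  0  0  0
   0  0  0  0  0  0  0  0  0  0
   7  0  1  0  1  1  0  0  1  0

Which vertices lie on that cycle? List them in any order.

DFS with gray/black marking from 7:
7 gray
  1 gray
  1 black
  0 gray
  0 black
  8 gray
  8 black
  3 gray
    4 gray
    4 black
    6 gray
      5 gray
        2 gray
          2→0: 0 black — skip
          2→7: 7 is gray → back edge
Back edge closes the cycle 7 → 3 → 6 → 5 → 2 → 7; its vertices are {2, 3, 5, 6, 7}.

2, 3, 5, 6, 7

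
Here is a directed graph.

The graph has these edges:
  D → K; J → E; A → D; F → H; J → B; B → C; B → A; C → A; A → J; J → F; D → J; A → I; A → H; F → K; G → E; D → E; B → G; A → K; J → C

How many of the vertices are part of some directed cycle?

A vertex is on a directed cycle iff it belongs to a strongly connected component of size ≥ 2 (or has a self-loop).
The vertices on cycles are {A, B, C, D, J} — 5 in total.

5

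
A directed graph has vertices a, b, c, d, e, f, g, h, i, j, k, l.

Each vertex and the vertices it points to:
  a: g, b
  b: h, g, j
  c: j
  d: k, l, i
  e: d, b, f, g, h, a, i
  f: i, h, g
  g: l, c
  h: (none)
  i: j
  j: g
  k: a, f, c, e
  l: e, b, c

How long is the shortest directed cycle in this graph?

For each vertex v, BFS finds the shortest path from v back to v.
The shortest such closed walk is d → k → e → d, length 3.

3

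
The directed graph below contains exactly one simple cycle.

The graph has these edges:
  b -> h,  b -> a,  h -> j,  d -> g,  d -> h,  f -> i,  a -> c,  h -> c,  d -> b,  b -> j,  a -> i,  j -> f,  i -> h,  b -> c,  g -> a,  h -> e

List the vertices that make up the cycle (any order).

DFS with gray/black marking from h:
h gray
  e gray
  e black
  c gray
  c black
  j gray
    f gray
      i gray
        i→h: h is gray → back edge
Back edge closes the cycle h → j → f → i → h; its vertices are {f, h, i, j}.

f, h, i, j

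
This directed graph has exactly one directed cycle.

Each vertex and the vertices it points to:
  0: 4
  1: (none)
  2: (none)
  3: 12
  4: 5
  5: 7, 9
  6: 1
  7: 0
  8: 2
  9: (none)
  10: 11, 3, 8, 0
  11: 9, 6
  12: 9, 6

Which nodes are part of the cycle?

DFS with gray/black marking from 0:
0 gray
  4 gray
    5 gray
      7 gray
        7→0: 0 is gray → back edge
Back edge closes the cycle 0 → 4 → 5 → 7 → 0; its vertices are {0, 4, 5, 7}.

0, 4, 5, 7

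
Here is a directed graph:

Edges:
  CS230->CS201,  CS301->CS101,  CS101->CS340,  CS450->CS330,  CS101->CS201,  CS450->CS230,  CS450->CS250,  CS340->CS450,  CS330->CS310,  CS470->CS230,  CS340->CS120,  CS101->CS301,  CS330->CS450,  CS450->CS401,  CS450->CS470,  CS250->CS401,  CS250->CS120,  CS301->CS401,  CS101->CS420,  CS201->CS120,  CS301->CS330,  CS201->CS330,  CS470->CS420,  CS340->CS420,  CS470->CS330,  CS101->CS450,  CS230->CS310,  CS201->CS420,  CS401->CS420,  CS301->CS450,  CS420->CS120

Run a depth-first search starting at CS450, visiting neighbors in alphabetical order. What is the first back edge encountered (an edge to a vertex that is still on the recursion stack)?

CS330->CS450

DFS from CS450 (visiting neighbors in alphabetical order); mark gray on enter, black on exit:
CS450 gray
  CS230 gray
    CS201 gray
      CS120 gray
      CS120 black
      CS330 gray
        CS310 gray
        CS310 black
        CS330→CS450: CS450 is gray → back edge
First back edge: CS330 → CS450.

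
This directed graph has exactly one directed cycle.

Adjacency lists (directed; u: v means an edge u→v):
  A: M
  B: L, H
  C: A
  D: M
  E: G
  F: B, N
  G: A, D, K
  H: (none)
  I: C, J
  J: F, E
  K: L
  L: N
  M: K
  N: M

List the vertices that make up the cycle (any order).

K, L, M, N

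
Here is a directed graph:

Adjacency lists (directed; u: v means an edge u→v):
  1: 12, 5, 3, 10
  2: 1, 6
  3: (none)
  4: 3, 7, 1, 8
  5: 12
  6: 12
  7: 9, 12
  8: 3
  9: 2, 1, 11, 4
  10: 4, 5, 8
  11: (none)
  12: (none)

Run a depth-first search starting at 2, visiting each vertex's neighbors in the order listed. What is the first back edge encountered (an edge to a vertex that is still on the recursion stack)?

9->2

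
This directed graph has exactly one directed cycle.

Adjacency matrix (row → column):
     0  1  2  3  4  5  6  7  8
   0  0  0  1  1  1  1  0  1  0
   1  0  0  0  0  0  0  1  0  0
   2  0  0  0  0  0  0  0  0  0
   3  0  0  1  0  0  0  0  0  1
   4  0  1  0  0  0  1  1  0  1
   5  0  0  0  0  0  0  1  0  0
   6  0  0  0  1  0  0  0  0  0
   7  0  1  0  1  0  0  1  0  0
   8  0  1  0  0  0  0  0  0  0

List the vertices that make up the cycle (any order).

DFS with gray/black marking from 3:
3 gray
  8 gray
    1 gray
      6 gray
        6→3: 3 is gray → back edge
Back edge closes the cycle 3 → 8 → 1 → 6 → 3; its vertices are {1, 3, 6, 8}.

1, 3, 6, 8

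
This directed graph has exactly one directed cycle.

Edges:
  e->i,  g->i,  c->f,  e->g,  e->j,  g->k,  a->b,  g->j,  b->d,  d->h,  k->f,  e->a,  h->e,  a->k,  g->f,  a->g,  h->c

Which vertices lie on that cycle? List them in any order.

a, b, d, e, h

DFS with gray/black marking from h:
h gray
  c gray
    f gray
    f black
  c black
  e gray
    a gray
      b gray
        d gray
          d→h: h is gray → back edge
Back edge closes the cycle h → e → a → b → d → h; its vertices are {a, b, d, e, h}.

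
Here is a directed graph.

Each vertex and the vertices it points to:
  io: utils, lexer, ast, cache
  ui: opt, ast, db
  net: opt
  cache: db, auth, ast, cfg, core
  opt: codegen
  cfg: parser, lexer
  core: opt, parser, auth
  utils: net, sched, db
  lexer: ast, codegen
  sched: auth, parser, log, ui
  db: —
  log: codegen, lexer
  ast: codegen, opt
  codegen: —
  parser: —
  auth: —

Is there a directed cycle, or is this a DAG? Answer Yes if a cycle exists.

No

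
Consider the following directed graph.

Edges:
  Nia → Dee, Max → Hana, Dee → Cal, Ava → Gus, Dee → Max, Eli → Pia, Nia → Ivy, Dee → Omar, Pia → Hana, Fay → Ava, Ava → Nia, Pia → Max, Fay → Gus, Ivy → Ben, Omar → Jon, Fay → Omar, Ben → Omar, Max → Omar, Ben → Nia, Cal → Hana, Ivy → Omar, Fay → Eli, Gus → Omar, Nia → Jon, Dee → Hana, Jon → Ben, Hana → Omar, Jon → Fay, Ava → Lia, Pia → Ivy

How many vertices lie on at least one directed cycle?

A vertex is on a directed cycle iff it belongs to a strongly connected component of size ≥ 2 (or has a self-loop).
The vertices on cycles are {Ava, Ben, Cal, Dee, Eli, Fay, Gus, Ivy, Jon, Max, Nia, Pia, Hana, Omar} — 14 in total.

14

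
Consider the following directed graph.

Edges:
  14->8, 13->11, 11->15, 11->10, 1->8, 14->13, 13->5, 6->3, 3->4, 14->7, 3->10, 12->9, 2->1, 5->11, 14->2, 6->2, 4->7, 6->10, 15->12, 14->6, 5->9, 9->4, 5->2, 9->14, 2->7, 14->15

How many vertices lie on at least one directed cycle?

7

A vertex is on a directed cycle iff it belongs to a strongly connected component of size ≥ 2 (or has a self-loop).
The vertices on cycles are {5, 9, 11, 12, 13, 14, 15} — 7 in total.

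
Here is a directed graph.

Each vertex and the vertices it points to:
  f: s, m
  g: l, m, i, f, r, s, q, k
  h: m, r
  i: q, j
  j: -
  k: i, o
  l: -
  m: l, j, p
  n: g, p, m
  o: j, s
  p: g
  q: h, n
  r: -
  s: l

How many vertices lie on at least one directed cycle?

A vertex is on a directed cycle iff it belongs to a strongly connected component of size ≥ 2 (or has a self-loop).
The vertices on cycles are {f, g, h, i, k, m, n, p, q} — 9 in total.

9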